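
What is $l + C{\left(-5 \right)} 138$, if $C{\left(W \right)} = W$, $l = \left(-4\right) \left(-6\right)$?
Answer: $-666$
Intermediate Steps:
$l = 24$
$l + C{\left(-5 \right)} 138 = 24 - 690 = -666$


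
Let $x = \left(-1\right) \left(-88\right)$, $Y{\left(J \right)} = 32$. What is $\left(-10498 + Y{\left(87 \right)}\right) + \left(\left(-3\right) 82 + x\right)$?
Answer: $-10624$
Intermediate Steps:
$x = 88$
$\left(-10498 + Y{\left(87 \right)}\right) + \left(\left(-3\right) 82 + x\right) = \left(-10498 + 32\right) + \left(\left(-3\right) 82 + 88\right) = -10466 + \left(-246 + 88\right) = -10466 - 158 = -10624$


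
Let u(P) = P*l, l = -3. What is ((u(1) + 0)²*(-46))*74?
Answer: -30636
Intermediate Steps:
u(P) = -3*P (u(P) = P*(-3) = -3*P)
((u(1) + 0)²*(-46))*74 = ((-3*1 + 0)²*(-46))*74 = ((-3 + 0)²*(-46))*74 = ((-3)²*(-46))*74 = (9*(-46))*74 = -414*74 = -30636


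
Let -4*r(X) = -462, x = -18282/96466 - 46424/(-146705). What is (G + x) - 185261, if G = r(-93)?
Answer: -2620185564252341/14152044530 ≈ -1.8515e+5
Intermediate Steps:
x = 898138387/7076022265 (x = -18282*1/96466 - 46424*(-1/146705) = -9141/48233 + 46424/146705 = 898138387/7076022265 ≈ 0.12693)
r(X) = 231/2 (r(X) = -¼*(-462) = 231/2)
G = 231/2 ≈ 115.50
(G + x) - 185261 = (231/2 + 898138387/7076022265) - 185261 = 1636357419989/14152044530 - 185261 = -2620185564252341/14152044530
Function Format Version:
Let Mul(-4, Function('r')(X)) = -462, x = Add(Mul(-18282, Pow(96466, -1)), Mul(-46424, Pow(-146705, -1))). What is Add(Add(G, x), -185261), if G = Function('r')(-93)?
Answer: Rational(-2620185564252341, 14152044530) ≈ -1.8515e+5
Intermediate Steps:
x = Rational(898138387, 7076022265) (x = Add(Mul(-18282, Rational(1, 96466)), Mul(-46424, Rational(-1, 146705))) = Add(Rational(-9141, 48233), Rational(46424, 146705)) = Rational(898138387, 7076022265) ≈ 0.12693)
Function('r')(X) = Rational(231, 2) (Function('r')(X) = Mul(Rational(-1, 4), -462) = Rational(231, 2))
G = Rational(231, 2) ≈ 115.50
Add(Add(G, x), -185261) = Add(Add(Rational(231, 2), Rational(898138387, 7076022265)), -185261) = Add(Rational(1636357419989, 14152044530), -185261) = Rational(-2620185564252341, 14152044530)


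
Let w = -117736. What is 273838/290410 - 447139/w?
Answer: 81047113879/17095855880 ≈ 4.7407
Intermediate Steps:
273838/290410 - 447139/w = 273838/290410 - 447139/(-117736) = 273838*(1/290410) - 447139*(-1/117736) = 136919/145205 + 447139/117736 = 81047113879/17095855880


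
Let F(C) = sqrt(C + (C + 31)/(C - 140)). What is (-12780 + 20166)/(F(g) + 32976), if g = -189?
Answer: 80131482144/357760115527 - 96018*I*sqrt(120743)/357760115527 ≈ 0.22398 - 9.3259e-5*I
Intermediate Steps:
F(C) = sqrt(C + (31 + C)/(-140 + C))
(-12780 + 20166)/(F(g) + 32976) = (-12780 + 20166)/(sqrt((31 - 189 - 189*(-140 - 189))/(-140 - 189)) + 32976) = 7386/(sqrt((31 - 189 - 189*(-329))/(-329)) + 32976) = 7386/(sqrt(-(31 - 189 + 62181)/329) + 32976) = 7386/(sqrt(-1/329*62023) + 32976) = 7386/(sqrt(-62023/329) + 32976) = 7386/(13*I*sqrt(120743)/329 + 32976) = 7386/(32976 + 13*I*sqrt(120743)/329)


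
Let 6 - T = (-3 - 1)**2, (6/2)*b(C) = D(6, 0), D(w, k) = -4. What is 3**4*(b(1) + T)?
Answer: -918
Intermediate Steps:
b(C) = -4/3 (b(C) = (1/3)*(-4) = -4/3)
T = -10 (T = 6 - (-3 - 1)**2 = 6 - 1*(-4)**2 = 6 - 1*16 = 6 - 16 = -10)
3**4*(b(1) + T) = 3**4*(-4/3 - 10) = 81*(-34/3) = -918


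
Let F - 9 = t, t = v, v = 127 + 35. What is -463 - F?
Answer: -634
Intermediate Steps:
v = 162
t = 162
F = 171 (F = 9 + 162 = 171)
-463 - F = -463 - 1*171 = -463 - 171 = -634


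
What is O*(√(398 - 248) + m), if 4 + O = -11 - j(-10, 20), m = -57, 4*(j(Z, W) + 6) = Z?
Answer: 741/2 - 65*√6/2 ≈ 290.89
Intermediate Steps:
j(Z, W) = -6 + Z/4
O = -13/2 (O = -4 + (-11 - (-6 + (¼)*(-10))) = -4 + (-11 - (-6 - 5/2)) = -4 + (-11 - 1*(-17/2)) = -4 + (-11 + 17/2) = -4 - 5/2 = -13/2 ≈ -6.5000)
O*(√(398 - 248) + m) = -13*(√(398 - 248) - 57)/2 = -13*(√150 - 57)/2 = -13*(5*√6 - 57)/2 = -13*(-57 + 5*√6)/2 = 741/2 - 65*√6/2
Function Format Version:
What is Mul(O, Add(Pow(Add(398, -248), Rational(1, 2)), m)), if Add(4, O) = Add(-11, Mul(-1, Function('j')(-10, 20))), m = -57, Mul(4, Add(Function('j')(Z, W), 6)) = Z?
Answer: Add(Rational(741, 2), Mul(Rational(-65, 2), Pow(6, Rational(1, 2)))) ≈ 290.89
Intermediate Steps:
Function('j')(Z, W) = Add(-6, Mul(Rational(1, 4), Z))
O = Rational(-13, 2) (O = Add(-4, Add(-11, Mul(-1, Add(-6, Mul(Rational(1, 4), -10))))) = Add(-4, Add(-11, Mul(-1, Add(-6, Rational(-5, 2))))) = Add(-4, Add(-11, Mul(-1, Rational(-17, 2)))) = Add(-4, Add(-11, Rational(17, 2))) = Add(-4, Rational(-5, 2)) = Rational(-13, 2) ≈ -6.5000)
Mul(O, Add(Pow(Add(398, -248), Rational(1, 2)), m)) = Mul(Rational(-13, 2), Add(Pow(Add(398, -248), Rational(1, 2)), -57)) = Mul(Rational(-13, 2), Add(Pow(150, Rational(1, 2)), -57)) = Mul(Rational(-13, 2), Add(Mul(5, Pow(6, Rational(1, 2))), -57)) = Mul(Rational(-13, 2), Add(-57, Mul(5, Pow(6, Rational(1, 2))))) = Add(Rational(741, 2), Mul(Rational(-65, 2), Pow(6, Rational(1, 2))))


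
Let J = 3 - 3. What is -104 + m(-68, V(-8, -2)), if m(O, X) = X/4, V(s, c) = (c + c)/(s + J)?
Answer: -831/8 ≈ -103.88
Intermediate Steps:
J = 0
V(s, c) = 2*c/s (V(s, c) = (c + c)/(s + 0) = (2*c)/s = 2*c/s)
m(O, X) = X/4 (m(O, X) = X*(¼) = X/4)
-104 + m(-68, V(-8, -2)) = -104 + (2*(-2)/(-8))/4 = -104 + (2*(-2)*(-⅛))/4 = -104 + (¼)*(½) = -104 + ⅛ = -831/8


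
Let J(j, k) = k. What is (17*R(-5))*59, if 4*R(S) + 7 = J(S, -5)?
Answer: -3009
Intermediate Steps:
R(S) = -3 (R(S) = -7/4 + (1/4)*(-5) = -7/4 - 5/4 = -3)
(17*R(-5))*59 = (17*(-3))*59 = -51*59 = -3009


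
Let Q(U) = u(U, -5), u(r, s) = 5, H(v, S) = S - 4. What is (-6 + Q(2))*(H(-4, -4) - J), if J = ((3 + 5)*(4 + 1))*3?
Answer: 128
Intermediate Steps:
H(v, S) = -4 + S
J = 120 (J = (8*5)*3 = 40*3 = 120)
Q(U) = 5
(-6 + Q(2))*(H(-4, -4) - J) = (-6 + 5)*((-4 - 4) - 1*120) = -(-8 - 120) = -1*(-128) = 128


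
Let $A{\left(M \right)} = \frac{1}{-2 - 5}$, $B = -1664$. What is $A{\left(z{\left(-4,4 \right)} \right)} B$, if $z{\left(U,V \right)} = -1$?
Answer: $\frac{1664}{7} \approx 237.71$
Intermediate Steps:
$A{\left(M \right)} = - \frac{1}{7}$ ($A{\left(M \right)} = \frac{1}{-7} = - \frac{1}{7}$)
$A{\left(z{\left(-4,4 \right)} \right)} B = \left(- \frac{1}{7}\right) \left(-1664\right) = \frac{1664}{7}$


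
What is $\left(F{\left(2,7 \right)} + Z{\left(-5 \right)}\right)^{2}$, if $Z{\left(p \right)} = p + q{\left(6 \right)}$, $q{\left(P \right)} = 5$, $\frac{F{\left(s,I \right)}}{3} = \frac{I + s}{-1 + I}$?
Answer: $\frac{81}{4} \approx 20.25$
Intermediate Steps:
$F{\left(s,I \right)} = \frac{3 \left(I + s\right)}{-1 + I}$ ($F{\left(s,I \right)} = 3 \frac{I + s}{-1 + I} = \frac{3 \left(I + s\right)}{-1 + I}$)
$Z{\left(p \right)} = 5 + p$ ($Z{\left(p \right)} = p + 5 = 5 + p$)
$\left(F{\left(2,7 \right)} + Z{\left(-5 \right)}\right)^{2} = \left(\frac{3 \left(7 + 2\right)}{-1 + 7} + \left(5 - 5\right)\right)^{2} = \left(3 \cdot \frac{1}{6} \cdot 9 + 0\right)^{2} = \left(\frac{9}{2} + 0\right)^{2} = \left(\frac{9}{2}\right)^{2} = \frac{81}{4}$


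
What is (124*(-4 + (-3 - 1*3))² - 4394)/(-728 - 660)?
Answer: -4003/694 ≈ -5.7680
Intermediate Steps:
(124*(-4 + (-3 - 1*3))² - 4394)/(-728 - 660) = (124*(-4 + (-3 - 3))² - 4394)/(-1388) = (124*(-4 - 6)² - 4394)*(-1/1388) = (124*(-10)² - 4394)*(-1/1388) = (124*100 - 4394)*(-1/1388) = (12400 - 4394)*(-1/1388) = 8006*(-1/1388) = -4003/694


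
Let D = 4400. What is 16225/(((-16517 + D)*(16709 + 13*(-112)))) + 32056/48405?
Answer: 94028949437/142003828435 ≈ 0.66216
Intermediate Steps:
16225/(((-16517 + D)*(16709 + 13*(-112)))) + 32056/48405 = 16225/(((-16517 + 4400)*(16709 + 13*(-112)))) + 32056/48405 = 16225/((-12117*(16709 - 1456))) + 32056*(1/48405) = 16225/((-12117*15253)) + 32056/48405 = 16225/(-184820601) + 32056/48405 = 16225*(-1/184820601) + 32056/48405 = -16225/184820601 + 32056/48405 = 94028949437/142003828435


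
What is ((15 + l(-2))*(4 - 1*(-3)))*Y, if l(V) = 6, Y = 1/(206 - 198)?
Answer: 147/8 ≈ 18.375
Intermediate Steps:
Y = ⅛ (Y = 1/8 = ⅛ ≈ 0.12500)
((15 + l(-2))*(4 - 1*(-3)))*Y = ((15 + 6)*(4 - 1*(-3)))*(⅛) = (21*(4 + 3))*(⅛) = (21*7)*(⅛) = 147*(⅛) = 147/8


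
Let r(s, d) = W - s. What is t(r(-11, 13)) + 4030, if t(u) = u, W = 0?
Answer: 4041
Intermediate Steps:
r(s, d) = -s (r(s, d) = 0 - s = -s)
t(r(-11, 13)) + 4030 = -1*(-11) + 4030 = 11 + 4030 = 4041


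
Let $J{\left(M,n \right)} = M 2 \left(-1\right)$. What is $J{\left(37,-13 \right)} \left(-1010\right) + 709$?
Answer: $75449$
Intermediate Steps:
$J{\left(M,n \right)} = - 2 M$ ($J{\left(M,n \right)} = 2 M \left(-1\right) = - 2 M$)
$J{\left(37,-13 \right)} \left(-1010\right) + 709 = \left(-2\right) 37 \left(-1010\right) + 709 = \left(-74\right) \left(-1010\right) + 709 = 74740 + 709 = 75449$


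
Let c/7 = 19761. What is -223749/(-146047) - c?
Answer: -20202019620/146047 ≈ -1.3833e+5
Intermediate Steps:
c = 138327 (c = 7*19761 = 138327)
-223749/(-146047) - c = -223749/(-146047) - 1*138327 = -223749*(-1)/146047 - 138327 = -1*(-223749/146047) - 138327 = 223749/146047 - 138327 = -20202019620/146047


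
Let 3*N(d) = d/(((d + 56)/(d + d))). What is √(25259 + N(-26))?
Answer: √5686655/15 ≈ 158.98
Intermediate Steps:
N(d) = 2*d²/(3*(56 + d)) (N(d) = (d/(((d + 56)/(d + d))))/3 = (d/(((56 + d)/((2*d)))))/3 = (d/(((56 + d)*(1/(2*d)))))/3 = (d/(((56 + d)/(2*d))))/3 = (d*(2*d/(56 + d)))/3 = (2*d²/(56 + d))/3 = 2*d²/(3*(56 + d)))
√(25259 + N(-26)) = √(25259 + (⅔)*(-26)²/(56 - 26)) = √(25259 + (⅔)*676/30) = √(25259 + (⅔)*676*(1/30)) = √(25259 + 676/45) = √(1137331/45) = √5686655/15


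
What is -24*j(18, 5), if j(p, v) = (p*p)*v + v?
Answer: -39000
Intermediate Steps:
j(p, v) = v + v*p**2 (j(p, v) = p**2*v + v = v*p**2 + v = v + v*p**2)
-24*j(18, 5) = -120*(1 + 18**2) = -120*(1 + 324) = -120*325 = -24*1625 = -39000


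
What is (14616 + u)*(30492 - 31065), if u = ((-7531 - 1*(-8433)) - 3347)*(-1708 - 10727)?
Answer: -17429623443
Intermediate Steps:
u = 30403575 (u = ((-7531 + 8433) - 3347)*(-12435) = (902 - 3347)*(-12435) = -2445*(-12435) = 30403575)
(14616 + u)*(30492 - 31065) = (14616 + 30403575)*(30492 - 31065) = 30418191*(-573) = -17429623443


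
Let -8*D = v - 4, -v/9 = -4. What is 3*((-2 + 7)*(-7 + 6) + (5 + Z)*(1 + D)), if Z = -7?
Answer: 3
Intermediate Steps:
v = 36 (v = -9*(-4) = 36)
D = -4 (D = -(36 - 4)/8 = -1/8*32 = -4)
3*((-2 + 7)*(-7 + 6) + (5 + Z)*(1 + D)) = 3*((-2 + 7)*(-7 + 6) + (5 - 7)*(1 - 4)) = 3*(5*(-1) - 2*(-3)) = 3*(-5 + 6) = 3*1 = 3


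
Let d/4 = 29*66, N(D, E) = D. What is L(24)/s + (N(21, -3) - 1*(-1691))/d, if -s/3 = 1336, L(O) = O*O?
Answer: 12770/159819 ≈ 0.079903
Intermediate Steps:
L(O) = O**2
d = 7656 (d = 4*(29*66) = 4*1914 = 7656)
s = -4008 (s = -3*1336 = -4008)
L(24)/s + (N(21, -3) - 1*(-1691))/d = 24**2/(-4008) + (21 - 1*(-1691))/7656 = 576*(-1/4008) + (21 + 1691)*(1/7656) = -24/167 + 1712*(1/7656) = -24/167 + 214/957 = 12770/159819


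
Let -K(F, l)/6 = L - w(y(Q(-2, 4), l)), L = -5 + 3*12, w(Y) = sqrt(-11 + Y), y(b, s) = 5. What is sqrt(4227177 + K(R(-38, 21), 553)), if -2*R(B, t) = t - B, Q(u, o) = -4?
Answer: sqrt(4226991 + 6*I*sqrt(6)) ≈ 2056.0 + 0.e-3*I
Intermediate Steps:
L = 31 (L = -5 + 36 = 31)
R(B, t) = B/2 - t/2 (R(B, t) = -(t - B)/2 = B/2 - t/2)
K(F, l) = -186 + 6*I*sqrt(6) (K(F, l) = -6*(31 - sqrt(-11 + 5)) = -6*(31 - sqrt(-6)) = -6*(31 - I*sqrt(6)) = -186 + 6*I*sqrt(6))
sqrt(4227177 + K(R(-38, 21), 553)) = sqrt(4227177 + (-186 + 6*I*sqrt(6))) = sqrt(4226991 + 6*I*sqrt(6))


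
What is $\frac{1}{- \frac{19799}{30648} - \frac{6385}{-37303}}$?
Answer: $- \frac{1143262344}{542874617} \approx -2.1059$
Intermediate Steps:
$\frac{1}{- \frac{19799}{30648} - \frac{6385}{-37303}} = \frac{1}{\left(-19799\right) \frac{1}{30648} - - \frac{6385}{37303}} = \frac{1}{- \frac{19799}{30648} + \frac{6385}{37303}} = \frac{1}{- \frac{542874617}{1143262344}} = - \frac{1143262344}{542874617}$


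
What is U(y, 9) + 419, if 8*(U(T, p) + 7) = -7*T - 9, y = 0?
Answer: 3287/8 ≈ 410.88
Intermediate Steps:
U(T, p) = -65/8 - 7*T/8 (U(T, p) = -7 + (-7*T - 9)/8 = -7 + (-9 - 7*T)/8 = -7 + (-9/8 - 7*T/8) = -65/8 - 7*T/8)
U(y, 9) + 419 = (-65/8 - 7/8*0) + 419 = (-65/8 + 0) + 419 = -65/8 + 419 = 3287/8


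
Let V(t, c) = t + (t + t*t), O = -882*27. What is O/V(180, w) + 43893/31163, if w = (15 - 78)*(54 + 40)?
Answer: 5522373/8102380 ≈ 0.68157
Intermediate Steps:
O = -23814
w = -5922 (w = -63*94 = -5922)
V(t, c) = t² + 2*t (V(t, c) = t + (t + t²) = t² + 2*t)
O/V(180, w) + 43893/31163 = -23814*1/(180*(2 + 180)) + 43893/31163 = -23814/(180*182) + 43893*(1/31163) = -23814/32760 + 43893/31163 = -23814*1/32760 + 43893/31163 = -189/260 + 43893/31163 = 5522373/8102380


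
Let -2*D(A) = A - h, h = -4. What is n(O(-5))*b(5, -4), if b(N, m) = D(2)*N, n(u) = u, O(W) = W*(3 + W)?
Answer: -150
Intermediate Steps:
D(A) = -2 - A/2 (D(A) = -(A - 1*(-4))/2 = -(A + 4)/2 = -(4 + A)/2 = -2 - A/2)
b(N, m) = -3*N (b(N, m) = (-2 - ½*2)*N = (-2 - 1)*N = -3*N)
n(O(-5))*b(5, -4) = (-5*(3 - 5))*(-3*5) = -5*(-2)*(-15) = 10*(-15) = -150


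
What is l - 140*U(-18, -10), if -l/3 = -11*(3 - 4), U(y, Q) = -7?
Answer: 947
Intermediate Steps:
l = -33 (l = -(-33)*(3 - 4) = -(-33)*(-1) = -3*11 = -33)
l - 140*U(-18, -10) = -33 - 140*(-7) = -33 + 980 = 947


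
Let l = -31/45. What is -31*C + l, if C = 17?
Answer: -23746/45 ≈ -527.69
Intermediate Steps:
l = -31/45 (l = -31*1/45 = -31/45 ≈ -0.68889)
-31*C + l = -31*17 - 31/45 = -527 - 31/45 = -23746/45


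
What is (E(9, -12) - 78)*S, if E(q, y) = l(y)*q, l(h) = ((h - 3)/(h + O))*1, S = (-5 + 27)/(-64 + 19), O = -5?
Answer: 8734/255 ≈ 34.251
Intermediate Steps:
S = -22/45 (S = 22/(-45) = 22*(-1/45) = -22/45 ≈ -0.48889)
l(h) = (-3 + h)/(-5 + h) (l(h) = ((h - 3)/(h - 5))*1 = ((-3 + h)/(-5 + h))*1 = (-3 + h)/(-5 + h))
E(q, y) = q*(-3 + y)/(-5 + y) (E(q, y) = ((-3 + y)/(-5 + y))*q = q*(-3 + y)/(-5 + y))
(E(9, -12) - 78)*S = (9*(-3 - 12)/(-5 - 12) - 78)*(-22/45) = (9*(-15)/(-17) - 78)*(-22/45) = (9*(-1/17)*(-15) - 78)*(-22/45) = (135/17 - 78)*(-22/45) = -1191/17*(-22/45) = 8734/255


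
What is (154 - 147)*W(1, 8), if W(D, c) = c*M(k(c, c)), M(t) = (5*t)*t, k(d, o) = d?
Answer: 17920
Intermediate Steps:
M(t) = 5*t²
W(D, c) = 5*c³ (W(D, c) = c*(5*c²) = 5*c³)
(154 - 147)*W(1, 8) = (154 - 147)*(5*8³) = 7*(5*512) = 7*2560 = 17920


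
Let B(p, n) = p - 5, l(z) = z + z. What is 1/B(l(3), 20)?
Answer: 1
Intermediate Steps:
l(z) = 2*z
B(p, n) = -5 + p
1/B(l(3), 20) = 1/(-5 + 2*3) = 1/(-5 + 6) = 1/1 = 1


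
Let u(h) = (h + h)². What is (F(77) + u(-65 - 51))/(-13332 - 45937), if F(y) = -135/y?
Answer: -4144313/4563713 ≈ -0.90810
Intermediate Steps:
u(h) = 4*h² (u(h) = (2*h)² = 4*h²)
(F(77) + u(-65 - 51))/(-13332 - 45937) = (-135/77 + 4*(-65 - 51)²)/(-13332 - 45937) = (-135*1/77 + 4*(-116)²)/(-59269) = (-135/77 + 4*13456)*(-1/59269) = (-135/77 + 53824)*(-1/59269) = (4144313/77)*(-1/59269) = -4144313/4563713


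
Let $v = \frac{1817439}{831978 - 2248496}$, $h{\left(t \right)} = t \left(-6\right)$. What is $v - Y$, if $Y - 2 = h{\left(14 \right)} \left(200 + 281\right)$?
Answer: $\frac{57228342797}{1416518} \approx 40401.0$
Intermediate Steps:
$h{\left(t \right)} = - 6 t$
$Y = -40402$ ($Y = 2 + \left(-6\right) 14 \left(200 + 281\right) = 2 - 40404 = -40402$)
$v = - \frac{1817439}{1416518}$ ($v = \frac{1817439}{831978 - 2248496} = \frac{1817439}{-1416518} = 1817439 \left(- \frac{1}{1416518}\right) = - \frac{1817439}{1416518} \approx -1.283$)
$v - Y = - \frac{1817439}{1416518} - -40402 = - \frac{1817439}{1416518} + 40402 = \frac{57228342797}{1416518}$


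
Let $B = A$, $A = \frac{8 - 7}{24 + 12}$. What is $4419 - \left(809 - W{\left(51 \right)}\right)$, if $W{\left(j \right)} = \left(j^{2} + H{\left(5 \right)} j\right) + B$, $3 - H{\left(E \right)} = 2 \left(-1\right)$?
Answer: $\frac{232777}{36} \approx 6466.0$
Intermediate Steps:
$H{\left(E \right)} = 5$ ($H{\left(E \right)} = 3 - 2 \left(-1\right) = 3 - -2 = 3 + 2 = 5$)
$A = \frac{1}{36}$ ($A = 1 \cdot \frac{1}{36} = \frac{1}{36} \approx 0.027778$)
$B = \frac{1}{36} \approx 0.027778$
$W{\left(j \right)} = \frac{1}{36} + j^{2} + 5 j$ ($W{\left(j \right)} = \left(j^{2} + 5 j\right) + \frac{1}{36} = \frac{1}{36} + j^{2} + 5 j$)
$4419 - \left(809 - W{\left(51 \right)}\right) = 4419 - \left(809 - \left(\frac{1}{36} + 51^{2} + 5 \cdot 51\right)\right) = 4419 - \left(809 - \left(\frac{1}{36} + 2601 + 255\right)\right) = 4419 - \left(809 - \frac{102817}{36}\right) = 4419 - - \frac{73693}{36} = 4419 + \frac{73693}{36} = \frac{232777}{36}$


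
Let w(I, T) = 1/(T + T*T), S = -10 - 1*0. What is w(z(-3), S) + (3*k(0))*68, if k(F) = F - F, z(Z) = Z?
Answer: 1/90 ≈ 0.011111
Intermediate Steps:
S = -10 (S = -10 + 0 = -10)
k(F) = 0
w(I, T) = 1/(T + T**2)
w(z(-3), S) + (3*k(0))*68 = 1/((-10)*(1 - 10)) + (3*0)*68 = -1/10/(-9) + 0*68 = -1/10*(-1/9) + 0 = 1/90 + 0 = 1/90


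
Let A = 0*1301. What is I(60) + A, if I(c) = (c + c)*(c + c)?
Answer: 14400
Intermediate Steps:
I(c) = 4*c² (I(c) = (2*c)*(2*c) = 4*c²)
A = 0
I(60) + A = 4*60² + 0 = 4*3600 + 0 = 14400 + 0 = 14400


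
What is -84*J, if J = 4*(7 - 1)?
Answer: -2016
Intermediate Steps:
J = 24 (J = 4*6 = 24)
-84*J = -84*24 = -2016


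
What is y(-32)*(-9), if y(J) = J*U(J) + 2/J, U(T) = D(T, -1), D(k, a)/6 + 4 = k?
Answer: -995319/16 ≈ -62207.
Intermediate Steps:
D(k, a) = -24 + 6*k
U(T) = -24 + 6*T
y(J) = 2/J + J*(-24 + 6*J) (y(J) = J*(-24 + 6*J) + 2/J = 2/J + J*(-24 + 6*J))
y(-32)*(-9) = (2*(1 + 3*(-32)**2*(-4 - 32))/(-32))*(-9) = (2*(-1/32)*(1 + 3*1024*(-36)))*(-9) = (2*(-1/32)*(1 - 110592))*(-9) = (2*(-1/32)*(-110591))*(-9) = (110591/16)*(-9) = -995319/16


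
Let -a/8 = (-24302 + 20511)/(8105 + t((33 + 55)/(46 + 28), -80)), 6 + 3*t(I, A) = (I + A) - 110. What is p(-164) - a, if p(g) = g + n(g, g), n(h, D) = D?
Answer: -296089024/892447 ≈ -331.77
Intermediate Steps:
t(I, A) = -116/3 + A/3 + I/3 (t(I, A) = -2 + ((I + A) - 110)/3 = -2 + ((A + I) - 110)/3 = -2 + (-110 + A + I)/3 = -2 + (-110/3 + A/3 + I/3) = -116/3 + A/3 + I/3)
a = 3366408/892447 (a = -8*(-24302 + 20511)/(8105 + (-116/3 + (⅓)*(-80) + ((33 + 55)/(46 + 28))/3)) = -(-30328)/(8105 + (-116/3 - 80/3 + (88/74)/3)) = -(-30328)/(8105 + (-116/3 - 80/3 + (88*(1/74))/3)) = -(-30328)/(8105 + (-116/3 - 80/3 + (⅓)*(44/37))) = -(-30328)/(8105 + (-116/3 - 80/3 + 44/111)) = -(-30328)/(8105 - 7208/111) = -(-30328)/892447/111 = -(-30328)*111/892447 = -8*(-420801/892447) = 3366408/892447 ≈ 3.7721)
p(g) = 2*g (p(g) = g + g = 2*g)
p(-164) - a = 2*(-164) - 1*3366408/892447 = -328 - 3366408/892447 = -296089024/892447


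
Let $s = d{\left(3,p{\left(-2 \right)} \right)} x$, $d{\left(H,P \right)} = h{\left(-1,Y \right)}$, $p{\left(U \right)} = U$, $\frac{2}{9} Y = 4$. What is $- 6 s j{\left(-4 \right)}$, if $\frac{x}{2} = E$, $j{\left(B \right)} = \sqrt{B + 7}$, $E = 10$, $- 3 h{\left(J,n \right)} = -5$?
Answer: $- 200 \sqrt{3} \approx -346.41$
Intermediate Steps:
$Y = 18$ ($Y = \frac{9}{2} \cdot 4 = 18$)
$h{\left(J,n \right)} = \frac{5}{3}$ ($h{\left(J,n \right)} = \left(- \frac{1}{3}\right) \left(-5\right) = \frac{5}{3}$)
$j{\left(B \right)} = \sqrt{7 + B}$
$x = 20$ ($x = 2 \cdot 10 = 20$)
$d{\left(H,P \right)} = \frac{5}{3}$
$s = \frac{100}{3}$ ($s = \frac{5}{3} \cdot 20 = \frac{100}{3} \approx 33.333$)
$- 6 s j{\left(-4 \right)} = \left(-6\right) \frac{100}{3} \sqrt{7 - 4} = - 200 \sqrt{3}$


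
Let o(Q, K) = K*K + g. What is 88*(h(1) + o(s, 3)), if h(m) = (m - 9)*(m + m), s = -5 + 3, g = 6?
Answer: -88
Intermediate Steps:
s = -2
h(m) = 2*m*(-9 + m) (h(m) = (-9 + m)*(2*m) = 2*m*(-9 + m))
o(Q, K) = 6 + K² (o(Q, K) = K*K + 6 = K² + 6 = 6 + K²)
88*(h(1) + o(s, 3)) = 88*(2*1*(-9 + 1) + (6 + 3²)) = 88*(2*1*(-8) + (6 + 9)) = 88*(-16 + 15) = 88*(-1) = -88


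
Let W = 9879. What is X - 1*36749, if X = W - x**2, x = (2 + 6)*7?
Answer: -30006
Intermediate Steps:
x = 56 (x = 8*7 = 56)
X = 6743 (X = 9879 - 1*56**2 = 9879 - 1*3136 = 9879 - 3136 = 6743)
X - 1*36749 = 6743 - 1*36749 = 6743 - 36749 = -30006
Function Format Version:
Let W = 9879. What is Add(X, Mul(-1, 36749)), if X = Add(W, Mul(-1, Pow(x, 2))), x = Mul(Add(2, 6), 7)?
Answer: -30006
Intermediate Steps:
x = 56 (x = Mul(8, 7) = 56)
X = 6743 (X = Add(9879, Mul(-1, Pow(56, 2))) = Add(9879, Mul(-1, 3136)) = Add(9879, -3136) = 6743)
Add(X, Mul(-1, 36749)) = Add(6743, Mul(-1, 36749)) = Add(6743, -36749) = -30006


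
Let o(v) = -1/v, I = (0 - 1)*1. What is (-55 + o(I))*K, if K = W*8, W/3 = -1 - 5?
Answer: 7776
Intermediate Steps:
I = -1 (I = -1*1 = -1)
W = -18 (W = 3*(-1 - 5) = 3*(-6) = -18)
K = -144 (K = -18*8 = -144)
(-55 + o(I))*K = (-55 - 1/(-1))*(-144) = (-55 - 1*(-1))*(-144) = (-55 + 1)*(-144) = -54*(-144) = 7776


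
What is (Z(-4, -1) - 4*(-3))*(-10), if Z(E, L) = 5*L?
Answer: -70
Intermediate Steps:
(Z(-4, -1) - 4*(-3))*(-10) = (5*(-1) - 4*(-3))*(-10) = (-5 + 12)*(-10) = 7*(-10) = -70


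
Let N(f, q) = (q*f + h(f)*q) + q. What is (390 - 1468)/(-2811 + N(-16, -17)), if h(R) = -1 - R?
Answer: 1078/2811 ≈ 0.38349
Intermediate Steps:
N(f, q) = q + f*q + q*(-1 - f) (N(f, q) = (q*f + (-1 - f)*q) + q = (f*q + q*(-1 - f)) + q = q + f*q + q*(-1 - f))
(390 - 1468)/(-2811 + N(-16, -17)) = (390 - 1468)/(-2811 + 0) = -1078/(-2811) = -1078*(-1/2811) = 1078/2811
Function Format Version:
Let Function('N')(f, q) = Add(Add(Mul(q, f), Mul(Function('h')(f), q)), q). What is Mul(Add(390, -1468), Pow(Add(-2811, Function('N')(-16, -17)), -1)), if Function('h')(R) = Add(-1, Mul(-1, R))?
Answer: Rational(1078, 2811) ≈ 0.38349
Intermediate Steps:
Function('N')(f, q) = Add(q, Mul(f, q), Mul(q, Add(-1, Mul(-1, f)))) (Function('N')(f, q) = Add(Add(Mul(q, f), Mul(Add(-1, Mul(-1, f)), q)), q) = Add(Add(Mul(f, q), Mul(q, Add(-1, Mul(-1, f)))), q) = Add(q, Mul(f, q), Mul(q, Add(-1, Mul(-1, f)))))
Mul(Add(390, -1468), Pow(Add(-2811, Function('N')(-16, -17)), -1)) = Mul(Add(390, -1468), Pow(Add(-2811, 0), -1)) = Mul(-1078, Pow(-2811, -1)) = Mul(-1078, Rational(-1, 2811)) = Rational(1078, 2811)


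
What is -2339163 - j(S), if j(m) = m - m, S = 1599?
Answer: -2339163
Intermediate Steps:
j(m) = 0
-2339163 - j(S) = -2339163 - 1*0 = -2339163 + 0 = -2339163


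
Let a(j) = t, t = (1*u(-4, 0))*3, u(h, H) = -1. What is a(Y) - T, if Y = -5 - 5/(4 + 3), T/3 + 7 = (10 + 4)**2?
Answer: -570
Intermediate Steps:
T = 567 (T = -21 + 3*(10 + 4)**2 = -21 + 3*14**2 = -21 + 3*196 = -21 + 588 = 567)
Y = -40/7 (Y = -5 - 5/7 = -40/7 ≈ -5.7143)
t = -3 (t = (1*(-1))*3 = -1*3 = -3)
a(j) = -3
a(Y) - T = -3 - 1*567 = -3 - 567 = -570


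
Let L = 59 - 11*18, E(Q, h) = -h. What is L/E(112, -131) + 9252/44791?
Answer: -5013937/5867621 ≈ -0.85451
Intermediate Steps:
L = -139 (L = 59 - 198 = -139)
L/E(112, -131) + 9252/44791 = -139/((-1*(-131))) + 9252/44791 = -139/131 + 9252*(1/44791) = -139*1/131 + 9252/44791 = -139/131 + 9252/44791 = -5013937/5867621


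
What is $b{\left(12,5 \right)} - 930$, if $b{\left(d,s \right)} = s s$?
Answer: $-905$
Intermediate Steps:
$b{\left(d,s \right)} = s^{2}$
$b{\left(12,5 \right)} - 930 = 5^{2} - 930 = 25 - 930 = -905$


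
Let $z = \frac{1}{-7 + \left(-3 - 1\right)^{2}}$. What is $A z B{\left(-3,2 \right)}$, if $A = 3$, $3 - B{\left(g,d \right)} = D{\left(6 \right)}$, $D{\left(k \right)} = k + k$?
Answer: $-3$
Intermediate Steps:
$D{\left(k \right)} = 2 k$
$B{\left(g,d \right)} = -9$ ($B{\left(g,d \right)} = 3 - 2 \cdot 6 = 3 - 12 = -9$)
$z = \frac{1}{9}$ ($z = \frac{1}{-7 + \left(-4\right)^{2}} = \frac{1}{-7 + 16} = \frac{1}{9} \approx 0.11111$)
$A z B{\left(-3,2 \right)} = 3 \cdot \frac{1}{9} \left(-9\right) = \frac{1}{3} \left(-9\right) = -3$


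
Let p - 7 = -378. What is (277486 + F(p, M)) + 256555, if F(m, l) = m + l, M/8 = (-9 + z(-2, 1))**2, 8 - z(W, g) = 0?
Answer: 533678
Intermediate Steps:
p = -371 (p = 7 - 378 = -371)
z(W, g) = 8 (z(W, g) = 8 - 1*0 = 8 + 0 = 8)
M = 8 (M = 8*(-9 + 8)**2 = 8*(-1)**2 = 8*1 = 8)
F(m, l) = l + m
(277486 + F(p, M)) + 256555 = (277486 + (8 - 371)) + 256555 = (277486 - 363) + 256555 = 277123 + 256555 = 533678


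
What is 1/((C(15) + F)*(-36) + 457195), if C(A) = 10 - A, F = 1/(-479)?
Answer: 479/219082661 ≈ 2.1864e-6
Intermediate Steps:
F = -1/479 ≈ -0.0020877
1/((C(15) + F)*(-36) + 457195) = 1/(((10 - 1*15) - 1/479)*(-36) + 457195) = 1/(((10 - 15) - 1/479)*(-36) + 457195) = 1/((-5 - 1/479)*(-36) + 457195) = 1/(-2396/479*(-36) + 457195) = 1/(86256/479 + 457195) = 1/(219082661/479) = 479/219082661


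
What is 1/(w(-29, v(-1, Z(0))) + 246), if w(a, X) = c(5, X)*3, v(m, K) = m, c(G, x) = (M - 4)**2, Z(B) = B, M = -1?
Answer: 1/321 ≈ 0.0031153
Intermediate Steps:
c(G, x) = 25 (c(G, x) = (-1 - 4)**2 = (-5)**2 = 25)
w(a, X) = 75 (w(a, X) = 25*3 = 75)
1/(w(-29, v(-1, Z(0))) + 246) = 1/(75 + 246) = 1/321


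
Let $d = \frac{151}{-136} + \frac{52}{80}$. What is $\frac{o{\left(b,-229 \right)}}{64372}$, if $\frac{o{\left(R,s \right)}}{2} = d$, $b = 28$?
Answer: $- \frac{313}{21886480} \approx -1.4301 \cdot 10^{-5}$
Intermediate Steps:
$d = - \frac{313}{680}$ ($d = 151 \left(- \frac{1}{136}\right) + 52 \cdot \frac{1}{80} = - \frac{151}{136} + \frac{13}{20} = - \frac{313}{680} \approx -0.46029$)
$o{\left(R,s \right)} = - \frac{313}{340}$ ($o{\left(R,s \right)} = 2 \left(- \frac{313}{680}\right) = - \frac{313}{340}$)
$\frac{o{\left(b,-229 \right)}}{64372} = - \frac{313}{340 \cdot 64372} = \left(- \frac{313}{340}\right) \frac{1}{64372} = - \frac{313}{21886480}$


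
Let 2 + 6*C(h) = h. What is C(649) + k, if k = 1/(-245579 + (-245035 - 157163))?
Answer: 419111713/3886662 ≈ 107.83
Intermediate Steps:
C(h) = -1/3 + h/6
k = -1/647777 (k = 1/(-245579 - 402198) = 1/(-647777) = -1/647777 ≈ -1.5437e-6)
C(649) + k = (-1/3 + (1/6)*649) - 1/647777 = (-1/3 + 649/6) - 1/647777 = 647/6 - 1/647777 = 419111713/3886662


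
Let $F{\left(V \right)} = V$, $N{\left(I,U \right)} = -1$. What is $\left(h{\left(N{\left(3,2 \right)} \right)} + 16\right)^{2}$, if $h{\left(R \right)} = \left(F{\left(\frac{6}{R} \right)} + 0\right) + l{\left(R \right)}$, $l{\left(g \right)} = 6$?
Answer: $256$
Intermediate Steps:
$h{\left(R \right)} = 6 + \frac{6}{R}$ ($h{\left(R \right)} = \left(\frac{6}{R} + 0\right) + 6 = \frac{6}{R} + 6 = 6 + \frac{6}{R}$)
$\left(h{\left(N{\left(3,2 \right)} \right)} + 16\right)^{2} = \left(\left(6 + \frac{6}{-1}\right) + 16\right)^{2} = \left(\left(6 + 6 \left(-1\right)\right) + 16\right)^{2} = \left(\left(6 - 6\right) + 16\right)^{2} = \left(0 + 16\right)^{2} = 16^{2} = 256$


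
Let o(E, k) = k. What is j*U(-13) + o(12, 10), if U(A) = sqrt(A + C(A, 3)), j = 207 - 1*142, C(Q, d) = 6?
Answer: 10 + 65*I*sqrt(7) ≈ 10.0 + 171.97*I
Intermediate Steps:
j = 65 (j = 207 - 142 = 65)
U(A) = sqrt(6 + A) (U(A) = sqrt(A + 6) = sqrt(6 + A))
j*U(-13) + o(12, 10) = 65*sqrt(6 - 13) + 10 = 65*sqrt(-7) + 10 = 65*(I*sqrt(7)) + 10 = 65*I*sqrt(7) + 10 = 10 + 65*I*sqrt(7)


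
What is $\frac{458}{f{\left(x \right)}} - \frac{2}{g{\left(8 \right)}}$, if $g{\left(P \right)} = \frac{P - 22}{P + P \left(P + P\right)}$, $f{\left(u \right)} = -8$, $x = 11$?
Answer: $- \frac{1059}{28} \approx -37.821$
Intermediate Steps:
$g{\left(P \right)} = \frac{-22 + P}{P + 2 P^{2}}$ ($g{\left(P \right)} = \frac{-22 + P}{P + P 2 P} = \frac{-22 + P}{P + 2 P^{2}}$)
$\frac{458}{f{\left(x \right)}} - \frac{2}{g{\left(8 \right)}} = \frac{458}{-8} - \frac{2}{\frac{1}{8} \frac{1}{1 + 2 \cdot 8} \left(-22 + 8\right)} = 458 \left(- \frac{1}{8}\right) - \frac{2}{\frac{1}{8} \frac{1}{1 + 16} \left(-14\right)} = - \frac{229}{4} - \frac{2}{\frac{1}{8} \cdot \frac{1}{17} \left(-14\right)} = - \frac{229}{4} - \frac{2}{- \frac{7}{68}} = - \frac{229}{4} - - \frac{136}{7} = - \frac{229}{4} + \frac{136}{7} = - \frac{1059}{28}$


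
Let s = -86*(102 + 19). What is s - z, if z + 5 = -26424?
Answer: 16023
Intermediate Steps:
z = -26429 (z = -5 - 26424 = -26429)
s = -10406 (s = -86*121 = -10406)
s - z = -10406 - 1*(-26429) = -10406 + 26429 = 16023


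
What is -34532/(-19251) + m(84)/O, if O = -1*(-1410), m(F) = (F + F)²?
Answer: 98671724/4523985 ≈ 21.811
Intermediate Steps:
m(F) = 4*F² (m(F) = (2*F)² = 4*F²)
O = 1410
-34532/(-19251) + m(84)/O = -34532/(-19251) + (4*84²)/1410 = -34532*(-1/19251) + (4*7056)*(1/1410) = 34532/19251 + 28224*(1/1410) = 34532/19251 + 4704/235 = 98671724/4523985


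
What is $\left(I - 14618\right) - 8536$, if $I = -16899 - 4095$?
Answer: $-44148$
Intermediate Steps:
$I = -20994$
$\left(I - 14618\right) - 8536 = \left(-20994 - 14618\right) - 8536 = -35612 - 8536 = -44148$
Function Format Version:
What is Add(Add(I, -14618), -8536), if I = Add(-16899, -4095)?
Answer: -44148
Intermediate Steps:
I = -20994
Add(Add(I, -14618), -8536) = Add(Add(-20994, -14618), -8536) = Add(-35612, -8536) = -44148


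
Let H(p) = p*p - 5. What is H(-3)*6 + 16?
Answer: 40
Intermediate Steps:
H(p) = -5 + p**2 (H(p) = p**2 - 5 = -5 + p**2)
H(-3)*6 + 16 = (-5 + (-3)**2)*6 + 16 = (-5 + 9)*6 + 16 = 4*6 + 16 = 24 + 16 = 40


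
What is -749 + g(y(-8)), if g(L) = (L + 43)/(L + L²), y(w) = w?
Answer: -5987/8 ≈ -748.38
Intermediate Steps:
g(L) = (43 + L)/(L + L²)
-749 + g(y(-8)) = -749 + (43 - 8)/((-8)*(1 - 8)) = -749 - ⅛*35/(-7) = -749 - ⅛*(-⅐)*35 = -749 + 5/8 = -5987/8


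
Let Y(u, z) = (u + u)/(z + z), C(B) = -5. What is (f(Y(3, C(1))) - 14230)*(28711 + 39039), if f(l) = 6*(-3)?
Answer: -965302000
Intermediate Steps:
Y(u, z) = u/z (Y(u, z) = (2*u)/((2*z)) = (2*u)*(1/(2*z)) = u/z)
f(l) = -18
(f(Y(3, C(1))) - 14230)*(28711 + 39039) = (-18 - 14230)*(28711 + 39039) = -14248*67750 = -965302000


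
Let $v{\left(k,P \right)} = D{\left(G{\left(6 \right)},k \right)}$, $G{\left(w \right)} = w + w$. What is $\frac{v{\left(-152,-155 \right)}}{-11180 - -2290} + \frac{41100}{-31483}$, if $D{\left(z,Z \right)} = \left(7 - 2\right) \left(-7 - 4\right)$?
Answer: $- \frac{72729487}{55976774} \approx -1.2993$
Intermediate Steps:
$G{\left(w \right)} = 2 w$
$D{\left(z,Z \right)} = -55$ ($D{\left(z,Z \right)} = 5 \left(-11\right) = -55$)
$v{\left(k,P \right)} = -55$
$\frac{v{\left(-152,-155 \right)}}{-11180 - -2290} + \frac{41100}{-31483} = - \frac{55}{-11180 - -2290} + \frac{41100}{-31483} = - \frac{55}{-11180 + 2290} + 41100 \left(- \frac{1}{31483}\right) = - \frac{55}{-8890} - \frac{41100}{31483} = \left(-55\right) \left(- \frac{1}{8890}\right) - \frac{41100}{31483} = \frac{11}{1778} - \frac{41100}{31483} = - \frac{72729487}{55976774}$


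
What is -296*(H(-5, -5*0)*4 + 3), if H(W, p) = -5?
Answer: 5032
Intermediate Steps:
-296*(H(-5, -5*0)*4 + 3) = -296*(-5*4 + 3) = -296*(-20 + 3) = -296*(-17) = 5032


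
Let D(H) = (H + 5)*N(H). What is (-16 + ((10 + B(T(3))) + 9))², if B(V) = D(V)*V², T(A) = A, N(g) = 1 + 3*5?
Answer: 1334025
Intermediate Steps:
N(g) = 16 (N(g) = 1 + 15 = 16)
D(H) = 80 + 16*H (D(H) = (H + 5)*16 = (5 + H)*16 = 80 + 16*H)
B(V) = V²*(80 + 16*V) (B(V) = (80 + 16*V)*V² = V²*(80 + 16*V))
(-16 + ((10 + B(T(3))) + 9))² = (-16 + ((10 + 16*3²*(5 + 3)) + 9))² = (-16 + ((10 + 16*9*8) + 9))² = (-16 + ((10 + 1152) + 9))² = (-16 + (1162 + 9))² = (-16 + 1171)² = 1155² = 1334025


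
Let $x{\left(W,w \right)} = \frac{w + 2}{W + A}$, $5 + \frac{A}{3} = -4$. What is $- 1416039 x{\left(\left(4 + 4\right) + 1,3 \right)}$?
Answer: $\frac{2360065}{6} \approx 3.9334 \cdot 10^{5}$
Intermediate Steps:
$A = -27$ ($A = -15 + 3 \left(-4\right) = -15 - 12 = -27$)
$x{\left(W,w \right)} = \frac{2 + w}{-27 + W}$ ($x{\left(W,w \right)} = \frac{w + 2}{W - 27} = \frac{2 + w}{-27 + W}$)
$- 1416039 x{\left(\left(4 + 4\right) + 1,3 \right)} = - 1416039 \frac{2 + 3}{-27 + \left(\left(4 + 4\right) + 1\right)} = - 1416039 \frac{1}{-27 + \left(8 + 1\right)} 5 = - 1416039 \frac{1}{-27 + 9} \cdot 5 = - 1416039 \frac{1}{-18} \cdot 5 = - 1416039 \left(\left(- \frac{1}{18}\right) 5\right) = \left(-1416039\right) \left(- \frac{5}{18}\right) = \frac{2360065}{6}$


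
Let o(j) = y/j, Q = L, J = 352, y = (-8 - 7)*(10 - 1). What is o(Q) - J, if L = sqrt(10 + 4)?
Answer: -352 - 135*sqrt(14)/14 ≈ -388.08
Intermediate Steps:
y = -135 (y = -15*9 = -135)
L = sqrt(14) ≈ 3.7417
Q = sqrt(14) ≈ 3.7417
o(j) = -135/j
o(Q) - J = -135*sqrt(14)/14 - 1*352 = -135*sqrt(14)/14 - 352 = -352 - 135*sqrt(14)/14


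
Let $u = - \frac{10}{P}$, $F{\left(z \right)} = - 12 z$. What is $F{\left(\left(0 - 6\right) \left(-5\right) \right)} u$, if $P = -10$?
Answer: $-360$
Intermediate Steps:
$u = 1$ ($u = - \frac{10}{-10} = \left(-10\right) \left(- \frac{1}{10}\right) = 1$)
$F{\left(\left(0 - 6\right) \left(-5\right) \right)} u = - 12 \left(0 - 6\right) \left(-5\right) 1 = - 12 \left(\left(-6\right) \left(-5\right)\right) 1 = \left(-12\right) 30 \cdot 1 = \left(-360\right) 1 = -360$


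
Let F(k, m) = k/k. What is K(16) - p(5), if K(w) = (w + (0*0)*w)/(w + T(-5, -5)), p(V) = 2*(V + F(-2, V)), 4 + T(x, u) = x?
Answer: -68/7 ≈ -9.7143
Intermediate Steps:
F(k, m) = 1
T(x, u) = -4 + x
p(V) = 2 + 2*V (p(V) = 2*(V + 1) = 2*(1 + V) = 2 + 2*V)
K(w) = w/(-9 + w) (K(w) = (w + (0*0)*w)/(w + (-4 - 5)) = (w + 0*w)/(w - 9) = (w + 0)/(-9 + w) = w/(-9 + w))
K(16) - p(5) = 16/(-9 + 16) - (2 + 2*5) = 16/7 - (2 + 10) = 16*(⅐) - 1*12 = 16/7 - 12 = -68/7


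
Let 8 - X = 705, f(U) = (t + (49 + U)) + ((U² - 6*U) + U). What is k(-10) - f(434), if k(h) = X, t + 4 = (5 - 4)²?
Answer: -187363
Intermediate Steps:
t = -3 (t = -4 + (5 - 4)² = -4 + 1² = -4 + 1 = -3)
f(U) = 46 + U² - 4*U (f(U) = (-3 + (49 + U)) + ((U² - 6*U) + U) = (46 + U) + (U² - 5*U) = 46 + U² - 4*U)
X = -697 (X = 8 - 1*705 = 8 - 705 = -697)
k(h) = -697
k(-10) - f(434) = -697 - (46 + 434² - 4*434) = -697 - (46 + 188356 - 1736) = -697 - 1*186666 = -697 - 186666 = -187363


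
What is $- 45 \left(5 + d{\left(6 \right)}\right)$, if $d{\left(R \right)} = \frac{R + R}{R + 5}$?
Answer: $- \frac{3015}{11} \approx -274.09$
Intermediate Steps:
$d{\left(R \right)} = \frac{2 R}{5 + R}$
$- 45 \left(5 + d{\left(6 \right)}\right) = - 45 \left(5 + 2 \cdot 6 \frac{1}{5 + 6}\right) = - 45 \left(5 + 2 \cdot 6 \cdot \frac{1}{11}\right) = - 45 \left(5 + \frac{12}{11}\right) = \left(-45\right) \frac{67}{11} = - \frac{3015}{11}$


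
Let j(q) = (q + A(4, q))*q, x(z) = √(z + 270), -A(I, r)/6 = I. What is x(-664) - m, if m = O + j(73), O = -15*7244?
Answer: 105083 + I*√394 ≈ 1.0508e+5 + 19.849*I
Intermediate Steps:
A(I, r) = -6*I
x(z) = √(270 + z)
O = -108660
j(q) = q*(-24 + q) (j(q) = (q - 6*4)*q = (q - 24)*q = (-24 + q)*q = q*(-24 + q))
m = -105083 (m = -108660 + 73*(-24 + 73) = -108660 + 73*49 = -108660 + 3577 = -105083)
x(-664) - m = √(270 - 664) - 1*(-105083) = √(-394) + 105083 = I*√394 + 105083 = 105083 + I*√394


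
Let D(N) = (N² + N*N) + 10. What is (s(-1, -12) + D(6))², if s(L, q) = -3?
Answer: 6241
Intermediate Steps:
D(N) = 10 + 2*N² (D(N) = (N² + N²) + 10 = 2*N² + 10 = 10 + 2*N²)
(s(-1, -12) + D(6))² = (-3 + (10 + 2*6²))² = (-3 + (10 + 2*36))² = (-3 + (10 + 72))² = (-3 + 82)² = 79² = 6241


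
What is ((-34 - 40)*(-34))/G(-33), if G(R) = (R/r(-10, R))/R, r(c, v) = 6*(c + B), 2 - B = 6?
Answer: -211344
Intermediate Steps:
B = -4 (B = 2 - 1*6 = 2 - 6 = -4)
r(c, v) = -24 + 6*c (r(c, v) = 6*(c - 4) = 6*(-4 + c) = -24 + 6*c)
G(R) = -1/84 (G(R) = (R/(-24 + 6*(-10)))/R = (R/(-24 - 60))/R = (R/(-84))/R = (R*(-1/84))/R = (-R/84)/R = -1/84)
((-34 - 40)*(-34))/G(-33) = ((-34 - 40)*(-34))/(-1/84) = -74*(-34)*(-84) = 2516*(-84) = -211344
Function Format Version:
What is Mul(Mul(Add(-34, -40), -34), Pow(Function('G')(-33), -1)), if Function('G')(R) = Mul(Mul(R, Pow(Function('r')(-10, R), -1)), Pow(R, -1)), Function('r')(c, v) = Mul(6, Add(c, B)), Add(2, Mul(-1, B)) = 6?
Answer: -211344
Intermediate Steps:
B = -4 (B = Add(2, Mul(-1, 6)) = Add(2, -6) = -4)
Function('r')(c, v) = Add(-24, Mul(6, c)) (Function('r')(c, v) = Mul(6, Add(c, -4)) = Mul(6, Add(-4, c)) = Add(-24, Mul(6, c)))
Function('G')(R) = Rational(-1, 84) (Function('G')(R) = Mul(Mul(R, Pow(Add(-24, Mul(6, -10)), -1)), Pow(R, -1)) = Mul(Mul(R, Pow(Add(-24, -60), -1)), Pow(R, -1)) = Mul(Mul(R, Pow(-84, -1)), Pow(R, -1)) = Mul(Mul(R, Rational(-1, 84)), Pow(R, -1)) = Mul(Mul(Rational(-1, 84), R), Pow(R, -1)) = Rational(-1, 84))
Mul(Mul(Add(-34, -40), -34), Pow(Function('G')(-33), -1)) = Mul(Mul(Add(-34, -40), -34), Pow(Rational(-1, 84), -1)) = Mul(Mul(-74, -34), -84) = Mul(2516, -84) = -211344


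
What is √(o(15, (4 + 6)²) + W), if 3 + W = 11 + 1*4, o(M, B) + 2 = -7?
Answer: √3 ≈ 1.7320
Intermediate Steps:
o(M, B) = -9 (o(M, B) = -2 - 7 = -9)
W = 12 (W = -3 + (11 + 1*4) = -3 + (11 + 4) = -3 + 15 = 12)
√(o(15, (4 + 6)²) + W) = √(-9 + 12) = √3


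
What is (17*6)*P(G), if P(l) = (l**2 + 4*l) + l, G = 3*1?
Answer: 2448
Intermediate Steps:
G = 3
P(l) = l**2 + 5*l
(17*6)*P(G) = (17*6)*(3*(5 + 3)) = 102*(3*8) = 102*24 = 2448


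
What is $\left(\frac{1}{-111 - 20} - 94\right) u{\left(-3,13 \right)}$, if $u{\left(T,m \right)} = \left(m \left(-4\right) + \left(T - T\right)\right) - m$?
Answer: $\frac{800475}{131} \approx 6110.5$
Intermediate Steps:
$u{\left(T,m \right)} = - 5 m$ ($u{\left(T,m \right)} = \left(- 4 m + 0\right) - m = - 4 m - m = - 5 m$)
$\left(\frac{1}{-111 - 20} - 94\right) u{\left(-3,13 \right)} = \left(\frac{1}{-111 - 20} - 94\right) \left(\left(-5\right) 13\right) = \left(\frac{1}{-131} - 94\right) \left(-65\right) = \left(- \frac{1}{131} - 94\right) \left(-65\right) = \left(- \frac{12315}{131}\right) \left(-65\right) = \frac{800475}{131}$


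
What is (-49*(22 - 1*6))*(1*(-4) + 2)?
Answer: 1568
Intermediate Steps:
(-49*(22 - 1*6))*(1*(-4) + 2) = (-49*(22 - 6))*(-4 + 2) = -49*16*(-2) = -784*(-2) = 1568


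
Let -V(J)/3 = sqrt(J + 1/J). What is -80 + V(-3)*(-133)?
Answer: -80 + 133*I*sqrt(30) ≈ -80.0 + 728.47*I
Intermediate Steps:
V(J) = -3*sqrt(J + 1/J)
-80 + V(-3)*(-133) = -80 - 3*sqrt(-3 + 1/(-3))*(-133) = -80 - 3*sqrt(-3 - 1/3)*(-133) = -80 - I*sqrt(30)*(-133) = -80 + 133*I*sqrt(30)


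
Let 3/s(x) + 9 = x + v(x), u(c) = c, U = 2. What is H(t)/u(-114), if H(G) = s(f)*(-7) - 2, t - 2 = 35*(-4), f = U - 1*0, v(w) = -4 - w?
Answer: 5/1482 ≈ 0.0033738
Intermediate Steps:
f = 2 (f = 2 - 1*0 = 2 + 0 = 2)
s(x) = -3/13 (s(x) = 3/(-9 + (x + (-4 - x))) = 3/(-9 - 4) = 3/(-13) = 3*(-1/13) = -3/13)
t = -138 (t = 2 + 35*(-4) = 2 - 140 = -138)
H(G) = -5/13 (H(G) = -3/13*(-7) - 2 = 21/13 - 2 = -5/13)
H(t)/u(-114) = -5/13/(-114) = -5/13*(-1/114) = 5/1482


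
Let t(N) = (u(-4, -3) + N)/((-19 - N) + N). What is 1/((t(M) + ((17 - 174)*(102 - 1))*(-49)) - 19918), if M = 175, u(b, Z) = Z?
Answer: 19/14384253 ≈ 1.3209e-6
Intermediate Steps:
t(N) = 3/19 - N/19 (t(N) = (-3 + N)/((-19 - N) + N) = (-3 + N)/(-19) = (-3 + N)*(-1/19) = 3/19 - N/19)
1/((t(M) + ((17 - 174)*(102 - 1))*(-49)) - 19918) = 1/(((3/19 - 1/19*175) + ((17 - 174)*(102 - 1))*(-49)) - 19918) = 1/(((3/19 - 175/19) - 157*101*(-49)) - 19918) = 1/((-172/19 - 15857*(-49)) - 19918) = 1/((-172/19 + 776993) - 19918) = 1/(14762695/19 - 19918) = 1/(14384253/19) = 19/14384253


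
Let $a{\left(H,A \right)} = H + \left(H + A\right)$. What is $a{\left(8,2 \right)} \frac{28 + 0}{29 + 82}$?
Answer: $\frac{168}{37} \approx 4.5405$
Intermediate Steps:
$a{\left(H,A \right)} = A + 2 H$ ($a{\left(H,A \right)} = H + \left(A + H\right) = A + 2 H$)
$a{\left(8,2 \right)} \frac{28 + 0}{29 + 82} = \left(2 + 2 \cdot 8\right) \frac{28 + 0}{29 + 82} = \left(2 + 16\right) \frac{28}{111} = 18 \cdot 28 \cdot \frac{1}{111} = 18 \cdot \frac{28}{111} = \frac{168}{37}$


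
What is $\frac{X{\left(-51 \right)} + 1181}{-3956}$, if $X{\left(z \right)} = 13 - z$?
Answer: $- \frac{1245}{3956} \approx -0.31471$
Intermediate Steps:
$\frac{X{\left(-51 \right)} + 1181}{-3956} = \frac{\left(13 - -51\right) + 1181}{-3956} = \left(\left(13 + 51\right) + 1181\right) \left(- \frac{1}{3956}\right) = \left(64 + 1181\right) \left(- \frac{1}{3956}\right) = 1245 \left(- \frac{1}{3956}\right) = - \frac{1245}{3956}$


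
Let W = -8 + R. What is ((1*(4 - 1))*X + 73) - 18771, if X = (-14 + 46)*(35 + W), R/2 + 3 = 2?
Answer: -16298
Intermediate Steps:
R = -2 (R = -6 + 2*2 = -6 + 4 = -2)
W = -10 (W = -8 - 2 = -10)
X = 800 (X = (-14 + 46)*(35 - 10) = 32*25 = 800)
((1*(4 - 1))*X + 73) - 18771 = ((1*(4 - 1))*800 + 73) - 18771 = ((1*3)*800 + 73) - 18771 = (3*800 + 73) - 18771 = (2400 + 73) - 18771 = 2473 - 18771 = -16298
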